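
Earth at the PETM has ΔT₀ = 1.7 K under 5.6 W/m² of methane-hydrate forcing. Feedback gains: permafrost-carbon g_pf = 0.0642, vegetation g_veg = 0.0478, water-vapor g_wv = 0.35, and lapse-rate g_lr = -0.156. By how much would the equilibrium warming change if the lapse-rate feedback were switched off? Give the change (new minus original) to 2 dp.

Original: g = 0.306, ΔT = 1.7/(1−0.306) = 2.4496 K.
Without lapse-rate: g' = 0.462, ΔT' = 1.7/(1−0.462) = 3.1599 K.
Change = 3.1599 − 2.4496 = 0.71 K.

0.71 K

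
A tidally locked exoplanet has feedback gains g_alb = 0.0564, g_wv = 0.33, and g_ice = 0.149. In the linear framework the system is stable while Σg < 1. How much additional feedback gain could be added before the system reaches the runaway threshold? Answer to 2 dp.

0.46

Current total gain = 0.0564 + 0.33 + 0.149 = 0.5354.
Margin to runaway = 1 − 0.5354 = 0.46.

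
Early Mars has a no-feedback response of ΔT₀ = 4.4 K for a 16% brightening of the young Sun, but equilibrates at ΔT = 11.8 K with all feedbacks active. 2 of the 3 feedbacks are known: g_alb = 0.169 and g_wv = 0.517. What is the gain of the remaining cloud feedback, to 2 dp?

Amplification A = ΔT/ΔT₀ = 11.8/4.4 = 2.682.
Total gain g = 1 − 1/A = 1 − 1/2.682 = 0.6271.
Known gains sum to 0.169 + 0.517 = 0.686.
g_cld = 0.6271 − 0.686 = -0.06.

-0.06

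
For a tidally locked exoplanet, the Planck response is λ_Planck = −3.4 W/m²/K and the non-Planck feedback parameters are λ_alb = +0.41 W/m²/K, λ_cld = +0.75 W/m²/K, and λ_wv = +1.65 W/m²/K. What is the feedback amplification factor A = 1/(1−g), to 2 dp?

5.76

Convert to gains: g_alb = 0.41/3.4 = 0.1206; g_cld = 0.75/3.4 = 0.2206; g_wv = 1.65/3.4 = 0.4853.
Total gain g = 0.8265.
A = 1/(1 − 0.8265) = 5.76.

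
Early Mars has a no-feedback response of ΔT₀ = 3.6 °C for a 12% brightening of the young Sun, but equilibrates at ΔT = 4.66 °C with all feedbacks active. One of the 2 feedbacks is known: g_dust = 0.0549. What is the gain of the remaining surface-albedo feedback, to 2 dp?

Amplification A = ΔT/ΔT₀ = 4.66/3.6 = 1.294.
Total gain g = 1 − 1/A = 1 − 1/1.294 = 0.2272.
The known gain is 0.0549.
g_alb = 0.2272 − 0.0549 = 0.17.

0.17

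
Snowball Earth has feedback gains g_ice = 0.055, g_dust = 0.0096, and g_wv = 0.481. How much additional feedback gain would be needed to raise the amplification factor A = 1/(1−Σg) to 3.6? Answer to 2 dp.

Current total gain = 0.5456.
Target gain for A = 3.6: g* = 1 − 1/3.6 = 0.7222.
Additional gain needed = 0.7222 − 0.5456 = 0.18.

0.18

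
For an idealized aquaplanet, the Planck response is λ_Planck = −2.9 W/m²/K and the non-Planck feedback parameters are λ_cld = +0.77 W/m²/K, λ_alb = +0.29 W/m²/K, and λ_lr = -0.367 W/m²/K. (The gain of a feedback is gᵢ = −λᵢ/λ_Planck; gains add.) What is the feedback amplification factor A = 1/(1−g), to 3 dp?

1.314

Convert to gains: g_cld = 0.77/2.9 = 0.2655; g_alb = 0.29/2.9 = 0.1; g_lr = -0.367/2.9 = -0.1266.
Total gain g = 0.2389.
A = 1/(1 − 0.2389) = 1.314.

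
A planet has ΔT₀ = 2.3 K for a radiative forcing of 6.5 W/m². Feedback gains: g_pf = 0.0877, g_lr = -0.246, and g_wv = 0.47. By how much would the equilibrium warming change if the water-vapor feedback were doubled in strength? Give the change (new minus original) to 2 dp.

7.19 K

Original: g = 0.3117, ΔT = 2.3/(1−0.3117) = 3.3416 K.
With doubled water-vapor: g' = 0.7817, ΔT' = 2.3/(1−0.7817) = 10.5360 K.
Change = 10.5360 − 3.3416 = 7.19 K.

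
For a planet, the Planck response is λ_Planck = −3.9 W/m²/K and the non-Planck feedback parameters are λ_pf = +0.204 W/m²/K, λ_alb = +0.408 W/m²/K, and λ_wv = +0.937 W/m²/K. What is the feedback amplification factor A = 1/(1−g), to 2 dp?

1.66

Convert to gains: g_pf = 0.204/3.9 = 0.05231; g_alb = 0.408/3.9 = 0.1046; g_wv = 0.937/3.9 = 0.2403.
Total gain g = 0.39721.
A = 1/(1 − 0.39721) = 1.66.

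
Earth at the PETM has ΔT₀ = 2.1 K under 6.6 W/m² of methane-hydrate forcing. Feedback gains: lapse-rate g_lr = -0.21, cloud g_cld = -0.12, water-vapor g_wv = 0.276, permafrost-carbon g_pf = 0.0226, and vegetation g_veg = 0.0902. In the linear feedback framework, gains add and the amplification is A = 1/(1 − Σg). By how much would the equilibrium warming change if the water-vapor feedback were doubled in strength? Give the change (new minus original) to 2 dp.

0.93 K

Original: g = 0.0588, ΔT = 2.1/(1−0.0588) = 2.2312 K.
With doubled water-vapor: g' = 0.3348, ΔT' = 2.1/(1−0.3348) = 3.1569 K.
Change = 3.1569 − 2.2312 = 0.93 K.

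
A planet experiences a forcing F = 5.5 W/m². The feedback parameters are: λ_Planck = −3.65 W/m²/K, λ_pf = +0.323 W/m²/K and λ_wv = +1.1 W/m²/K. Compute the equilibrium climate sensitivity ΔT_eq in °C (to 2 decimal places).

Net feedback parameter λ = (−3.65) + (+0.323) + (+1.1) = -2.227 W/m²/K.
ΔT = −F/λ = −5.5/(-2.227) = 2.47 °C.

2.47 °C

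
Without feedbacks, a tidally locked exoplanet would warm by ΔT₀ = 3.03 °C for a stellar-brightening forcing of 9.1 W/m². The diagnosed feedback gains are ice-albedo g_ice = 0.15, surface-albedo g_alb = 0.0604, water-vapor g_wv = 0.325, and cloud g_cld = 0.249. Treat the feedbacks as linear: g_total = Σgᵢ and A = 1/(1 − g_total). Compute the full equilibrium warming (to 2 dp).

14.05 °C

Total gain g = 0.15 + 0.0604 + 0.325 + 0.249 = 0.7844.
Amplification A = 1/(1 − 0.7844) = 4.638.
ΔT = 3.03 × 4.638 = 14.05 °C.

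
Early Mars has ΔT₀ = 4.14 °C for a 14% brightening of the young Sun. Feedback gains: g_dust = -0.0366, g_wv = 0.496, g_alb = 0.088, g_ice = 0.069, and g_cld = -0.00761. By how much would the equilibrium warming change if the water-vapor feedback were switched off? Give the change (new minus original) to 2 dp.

-5.92 °C

Original: g = 0.60879, ΔT = 4.14/(1−0.60879) = 10.5826 °C.
Without water-vapor: g' = 0.11279, ΔT' = 4.14/(1−0.11279) = 4.6663 °C.
Change = 4.6663 − 10.5826 = -5.92 °C.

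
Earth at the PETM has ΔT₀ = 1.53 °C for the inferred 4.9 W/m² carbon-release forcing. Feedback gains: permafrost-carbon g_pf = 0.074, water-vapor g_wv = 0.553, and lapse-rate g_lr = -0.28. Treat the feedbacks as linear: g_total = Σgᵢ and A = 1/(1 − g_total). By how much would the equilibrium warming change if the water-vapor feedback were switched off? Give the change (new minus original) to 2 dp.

Original: g = 0.347, ΔT = 1.53/(1−0.347) = 2.3430 °C.
Without water-vapor: g' = -0.206, ΔT' = 1.53/(1+0.206) = 1.2687 °C.
Change = 1.2687 − 2.3430 = -1.07 °C.

-1.07 °C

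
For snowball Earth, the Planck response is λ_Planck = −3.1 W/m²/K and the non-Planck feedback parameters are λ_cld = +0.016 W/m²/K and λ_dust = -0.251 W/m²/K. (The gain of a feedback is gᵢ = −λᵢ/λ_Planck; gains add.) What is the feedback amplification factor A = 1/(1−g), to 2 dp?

0.93

Convert to gains: g_cld = 0.016/3.1 = 0.005161; g_dust = -0.251/3.1 = -0.08097.
Total gain g = -0.075809.
A = 1/(1 + 0.075809) = 0.93.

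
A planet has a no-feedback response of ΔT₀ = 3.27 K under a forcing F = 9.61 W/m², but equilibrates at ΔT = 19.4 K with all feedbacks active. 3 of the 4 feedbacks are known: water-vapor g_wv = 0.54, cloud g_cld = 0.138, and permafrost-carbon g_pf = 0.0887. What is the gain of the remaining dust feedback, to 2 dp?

0.06

Amplification A = ΔT/ΔT₀ = 19.4/3.27 = 5.933.
Total gain g = 1 − 1/A = 1 − 1/5.933 = 0.8315.
Known gains sum to 0.54 + 0.138 + 0.0887 = 0.7667.
g_dust = 0.8315 − 0.7667 = 0.06.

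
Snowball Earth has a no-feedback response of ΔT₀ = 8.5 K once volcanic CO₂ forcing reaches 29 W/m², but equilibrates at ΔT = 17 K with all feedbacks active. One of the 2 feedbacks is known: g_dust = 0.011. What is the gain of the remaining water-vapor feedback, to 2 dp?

0.49

Amplification A = ΔT/ΔT₀ = 17/8.5 = 2.
Total gain g = 1 − 1/A = 1 − 1/2 = 0.5.
The known gain is 0.011.
g_wv = 0.5 − 0.011 = 0.49.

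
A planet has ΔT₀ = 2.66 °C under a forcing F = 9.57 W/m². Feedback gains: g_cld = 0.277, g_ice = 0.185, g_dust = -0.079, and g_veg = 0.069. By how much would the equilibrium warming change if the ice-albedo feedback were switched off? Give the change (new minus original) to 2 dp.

-1.23 °C

Original: g = 0.452, ΔT = 2.66/(1−0.452) = 4.8540 °C.
Without ice-albedo: g' = 0.267, ΔT' = 2.66/(1−0.267) = 3.6289 °C.
Change = 3.6289 − 4.8540 = -1.23 °C.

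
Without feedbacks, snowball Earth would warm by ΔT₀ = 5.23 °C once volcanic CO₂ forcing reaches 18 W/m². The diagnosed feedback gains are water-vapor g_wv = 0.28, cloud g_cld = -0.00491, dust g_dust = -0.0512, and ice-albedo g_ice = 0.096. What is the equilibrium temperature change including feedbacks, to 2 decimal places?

7.69 °C

Total gain g = 0.28 − 0.00491 − 0.0512 + 0.096 = 0.31989.
Amplification A = 1/(1 − 0.31989) = 1.47.
ΔT = 5.23 × 1.47 = 7.69 °C.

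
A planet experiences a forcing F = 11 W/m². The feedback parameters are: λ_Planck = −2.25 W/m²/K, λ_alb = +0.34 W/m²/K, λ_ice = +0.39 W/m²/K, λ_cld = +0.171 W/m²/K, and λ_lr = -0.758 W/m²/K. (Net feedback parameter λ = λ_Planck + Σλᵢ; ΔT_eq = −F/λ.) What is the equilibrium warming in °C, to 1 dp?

Net feedback parameter λ = (−2.25) + (+0.34) + (+0.39) + (+0.171) + (-0.758) = -2.107 W/m²/K.
ΔT = −F/λ = −11/(-2.107) = 5.2 °C.

5.2 °C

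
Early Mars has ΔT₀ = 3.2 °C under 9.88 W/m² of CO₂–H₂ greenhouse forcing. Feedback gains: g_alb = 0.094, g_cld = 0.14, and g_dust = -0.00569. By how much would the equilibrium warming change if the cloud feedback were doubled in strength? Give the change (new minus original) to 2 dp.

0.92 °C

Original: g = 0.22831, ΔT = 3.2/(1−0.22831) = 4.1467 °C.
With doubled cloud: g' = 0.36831, ΔT' = 3.2/(1−0.36831) = 5.0658 °C.
Change = 5.0658 − 4.1467 = 0.92 °C.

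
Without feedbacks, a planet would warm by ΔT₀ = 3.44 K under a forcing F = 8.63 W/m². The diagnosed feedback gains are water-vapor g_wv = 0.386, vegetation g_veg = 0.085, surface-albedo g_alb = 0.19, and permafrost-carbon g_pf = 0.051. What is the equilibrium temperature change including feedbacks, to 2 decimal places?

Total gain g = 0.386 + 0.085 + 0.19 + 0.051 = 0.712.
Amplification A = 1/(1 − 0.712) = 3.472.
ΔT = 3.44 × 3.472 = 11.94 K.

11.94 K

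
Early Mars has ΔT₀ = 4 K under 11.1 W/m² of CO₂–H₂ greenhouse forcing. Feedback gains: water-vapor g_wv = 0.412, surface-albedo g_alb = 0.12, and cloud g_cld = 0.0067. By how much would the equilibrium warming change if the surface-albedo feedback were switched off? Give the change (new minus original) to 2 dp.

Original: g = 0.5387, ΔT = 4/(1−0.5387) = 8.6711 K.
Without surface-albedo: g' = 0.4187, ΔT' = 4/(1−0.4187) = 6.8811 K.
Change = 6.8811 − 8.6711 = -1.79 K.

-1.79 K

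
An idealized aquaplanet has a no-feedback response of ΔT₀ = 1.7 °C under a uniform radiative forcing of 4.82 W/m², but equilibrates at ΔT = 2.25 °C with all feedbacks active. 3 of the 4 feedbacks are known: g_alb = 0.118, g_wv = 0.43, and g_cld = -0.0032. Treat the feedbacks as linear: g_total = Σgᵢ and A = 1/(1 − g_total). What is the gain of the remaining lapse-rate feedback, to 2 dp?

Amplification A = ΔT/ΔT₀ = 2.25/1.7 = 1.324.
Total gain g = 1 − 1/A = 1 − 1/1.324 = 0.2447.
Known gains sum to 0.118 + 0.43 − 0.0032 = 0.5448.
g_lr = 0.2447 − 0.5448 = -0.30.

-0.30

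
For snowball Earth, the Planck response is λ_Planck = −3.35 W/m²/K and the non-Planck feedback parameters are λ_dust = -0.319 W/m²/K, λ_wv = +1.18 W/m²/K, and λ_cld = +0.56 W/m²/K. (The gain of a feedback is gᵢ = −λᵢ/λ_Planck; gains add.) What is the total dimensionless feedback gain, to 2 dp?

Convert to gains: g_dust = -0.319/3.35 = -0.09522; g_wv = 1.18/3.35 = 0.3522; g_cld = 0.56/3.35 = 0.1672.
Total gain g = 0.42418.

0.42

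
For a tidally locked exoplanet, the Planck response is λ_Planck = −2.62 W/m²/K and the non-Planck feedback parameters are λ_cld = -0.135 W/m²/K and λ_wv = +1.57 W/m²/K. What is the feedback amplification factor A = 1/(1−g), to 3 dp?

2.211

Convert to gains: g_cld = -0.135/2.62 = -0.05153; g_wv = 1.57/2.62 = 0.5992.
Total gain g = 0.54767.
A = 1/(1 − 0.54767) = 2.211.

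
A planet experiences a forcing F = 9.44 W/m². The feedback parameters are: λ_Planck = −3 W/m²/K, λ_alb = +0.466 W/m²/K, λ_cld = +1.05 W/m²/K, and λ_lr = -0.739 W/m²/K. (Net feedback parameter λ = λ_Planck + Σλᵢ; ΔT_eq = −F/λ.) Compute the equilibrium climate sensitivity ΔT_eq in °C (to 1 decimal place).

Net feedback parameter λ = (−3) + (+0.466) + (+1.05) + (-0.739) = -2.223 W/m²/K.
ΔT = −F/λ = −9.44/(-2.223) = 4.2 °C.

4.2 °C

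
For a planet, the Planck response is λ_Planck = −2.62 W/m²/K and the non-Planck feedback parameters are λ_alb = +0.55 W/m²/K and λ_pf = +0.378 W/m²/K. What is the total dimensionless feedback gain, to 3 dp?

0.354

Convert to gains: g_alb = 0.55/2.62 = 0.2099; g_pf = 0.378/2.62 = 0.1443.
Total gain g = 0.3542.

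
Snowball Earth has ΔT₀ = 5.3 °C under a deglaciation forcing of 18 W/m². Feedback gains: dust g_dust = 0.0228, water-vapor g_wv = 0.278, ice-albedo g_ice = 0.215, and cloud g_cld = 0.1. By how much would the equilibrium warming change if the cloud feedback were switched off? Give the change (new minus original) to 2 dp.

-2.85 °C

Original: g = 0.6158, ΔT = 5.3/(1−0.6158) = 13.7949 °C.
Without cloud: g' = 0.5158, ΔT' = 5.3/(1−0.5158) = 10.9459 °C.
Change = 10.9459 − 13.7949 = -2.85 °C.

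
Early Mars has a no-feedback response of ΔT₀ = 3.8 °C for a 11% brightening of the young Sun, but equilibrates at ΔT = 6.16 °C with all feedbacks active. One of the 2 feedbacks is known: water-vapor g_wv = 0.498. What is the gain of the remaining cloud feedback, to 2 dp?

Amplification A = ΔT/ΔT₀ = 6.16/3.8 = 1.621.
Total gain g = 1 − 1/A = 1 − 1/1.621 = 0.3831.
The known gain is 0.498.
g_cld = 0.3831 − 0.498 = -0.11.

-0.11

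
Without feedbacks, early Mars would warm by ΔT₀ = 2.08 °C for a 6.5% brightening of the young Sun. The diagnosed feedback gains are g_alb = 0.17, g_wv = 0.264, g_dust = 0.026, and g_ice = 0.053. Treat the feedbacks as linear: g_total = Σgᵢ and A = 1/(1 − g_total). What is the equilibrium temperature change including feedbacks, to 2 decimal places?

Total gain g = 0.17 + 0.264 + 0.026 + 0.053 = 0.513.
Amplification A = 1/(1 − 0.513) = 2.053.
ΔT = 2.08 × 2.053 = 4.27 °C.

4.27 °C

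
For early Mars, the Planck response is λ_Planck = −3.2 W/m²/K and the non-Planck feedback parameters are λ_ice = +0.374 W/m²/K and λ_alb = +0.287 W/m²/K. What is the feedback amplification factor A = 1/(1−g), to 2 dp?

Convert to gains: g_ice = 0.374/3.2 = 0.1169; g_alb = 0.287/3.2 = 0.08969.
Total gain g = 0.20659.
A = 1/(1 − 0.20659) = 1.26.

1.26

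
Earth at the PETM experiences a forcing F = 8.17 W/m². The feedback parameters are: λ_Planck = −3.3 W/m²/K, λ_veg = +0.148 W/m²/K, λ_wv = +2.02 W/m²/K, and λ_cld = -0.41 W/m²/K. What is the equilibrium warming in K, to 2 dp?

5.30 K

Net feedback parameter λ = (−3.3) + (+0.148) + (+2.02) + (-0.41) = -1.542 W/m²/K.
ΔT = −F/λ = −8.17/(-1.542) = 5.30 K.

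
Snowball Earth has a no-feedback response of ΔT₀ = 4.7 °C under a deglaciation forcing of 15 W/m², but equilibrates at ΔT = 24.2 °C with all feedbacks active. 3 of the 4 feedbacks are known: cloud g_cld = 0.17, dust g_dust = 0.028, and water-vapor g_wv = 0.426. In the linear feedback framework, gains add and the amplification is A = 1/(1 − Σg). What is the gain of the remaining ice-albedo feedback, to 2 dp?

Amplification A = ΔT/ΔT₀ = 24.2/4.7 = 5.149.
Total gain g = 1 − 1/A = 1 − 1/5.149 = 0.8058.
Known gains sum to 0.17 + 0.028 + 0.426 = 0.624.
g_ice = 0.8058 − 0.624 = 0.18.

0.18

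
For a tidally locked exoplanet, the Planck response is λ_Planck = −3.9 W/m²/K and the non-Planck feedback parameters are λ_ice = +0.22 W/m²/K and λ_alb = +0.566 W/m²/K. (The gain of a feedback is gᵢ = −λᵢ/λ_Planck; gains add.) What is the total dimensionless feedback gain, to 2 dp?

Convert to gains: g_ice = 0.22/3.9 = 0.05641; g_alb = 0.566/3.9 = 0.1451.
Total gain g = 0.20151.

0.20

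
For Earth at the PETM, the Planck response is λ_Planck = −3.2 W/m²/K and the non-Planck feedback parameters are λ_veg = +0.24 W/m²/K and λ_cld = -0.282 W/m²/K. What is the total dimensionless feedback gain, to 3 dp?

-0.013

Convert to gains: g_veg = 0.24/3.2 = 0.075; g_cld = -0.282/3.2 = -0.08812.
Total gain g = -0.01312.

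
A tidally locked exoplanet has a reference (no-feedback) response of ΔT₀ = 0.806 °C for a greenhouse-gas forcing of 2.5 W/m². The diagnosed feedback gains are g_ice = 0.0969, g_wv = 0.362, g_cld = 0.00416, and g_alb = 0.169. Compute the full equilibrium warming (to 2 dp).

2.19 °C

Total gain g = 0.0969 + 0.362 + 0.00416 + 0.169 = 0.63206.
Amplification A = 1/(1 − 0.63206) = 2.718.
ΔT = 0.806 × 2.718 = 2.19 °C.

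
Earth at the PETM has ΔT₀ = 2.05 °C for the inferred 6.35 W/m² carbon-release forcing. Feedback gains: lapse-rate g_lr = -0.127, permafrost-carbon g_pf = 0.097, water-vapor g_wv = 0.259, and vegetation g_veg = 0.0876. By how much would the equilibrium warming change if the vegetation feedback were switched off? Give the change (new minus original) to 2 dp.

-0.34 °C

Original: g = 0.3166, ΔT = 2.05/(1−0.3166) = 2.9997 °C.
Without vegetation: g' = 0.229, ΔT' = 2.05/(1−0.229) = 2.6589 °C.
Change = 2.6589 − 2.9997 = -0.34 °C.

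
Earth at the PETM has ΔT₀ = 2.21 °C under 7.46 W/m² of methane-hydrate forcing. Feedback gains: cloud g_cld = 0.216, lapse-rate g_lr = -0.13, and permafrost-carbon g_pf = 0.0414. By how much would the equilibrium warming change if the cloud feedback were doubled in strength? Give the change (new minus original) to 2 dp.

Original: g = 0.1274, ΔT = 2.21/(1−0.1274) = 2.5327 °C.
With doubled cloud: g' = 0.3434, ΔT' = 2.21/(1−0.3434) = 3.3658 °C.
Change = 3.3658 − 2.5327 = 0.83 °C.

0.83 °C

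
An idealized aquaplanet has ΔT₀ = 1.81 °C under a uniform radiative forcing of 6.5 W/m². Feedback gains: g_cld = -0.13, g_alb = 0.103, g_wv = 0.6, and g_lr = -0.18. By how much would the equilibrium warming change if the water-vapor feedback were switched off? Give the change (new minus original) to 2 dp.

-1.48 °C

Original: g = 0.393, ΔT = 1.81/(1−0.393) = 2.9819 °C.
Without water-vapor: g' = -0.207, ΔT' = 1.81/(1+0.207) = 1.4996 °C.
Change = 1.4996 − 2.9819 = -1.48 °C.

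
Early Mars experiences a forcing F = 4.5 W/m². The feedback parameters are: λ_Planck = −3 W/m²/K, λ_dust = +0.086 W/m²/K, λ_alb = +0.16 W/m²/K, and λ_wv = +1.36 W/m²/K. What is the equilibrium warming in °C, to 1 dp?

3.2 °C

Net feedback parameter λ = (−3) + (+0.086) + (+0.16) + (+1.36) = -1.394 W/m²/K.
ΔT = −F/λ = −4.5/(-1.394) = 3.2 °C.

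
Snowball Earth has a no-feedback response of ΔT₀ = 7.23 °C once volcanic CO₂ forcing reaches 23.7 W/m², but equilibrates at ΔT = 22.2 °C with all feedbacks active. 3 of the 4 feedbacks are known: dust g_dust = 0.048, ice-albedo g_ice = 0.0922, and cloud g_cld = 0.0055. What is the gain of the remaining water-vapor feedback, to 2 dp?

Amplification A = ΔT/ΔT₀ = 22.2/7.23 = 3.071.
Total gain g = 1 − 1/A = 1 − 1/3.071 = 0.6744.
Known gains sum to 0.048 + 0.0922 + 0.0055 = 0.1457.
g_wv = 0.6744 − 0.1457 = 0.53.

0.53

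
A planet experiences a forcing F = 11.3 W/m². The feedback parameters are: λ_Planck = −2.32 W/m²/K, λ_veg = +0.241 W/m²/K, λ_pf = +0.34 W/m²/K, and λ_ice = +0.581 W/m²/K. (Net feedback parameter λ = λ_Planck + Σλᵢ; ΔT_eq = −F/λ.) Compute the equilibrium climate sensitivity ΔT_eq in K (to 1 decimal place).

Net feedback parameter λ = (−2.32) + (+0.241) + (+0.34) + (+0.581) = -1.158 W/m²/K.
ΔT = −F/λ = −11.3/(-1.158) = 9.8 K.

9.8 K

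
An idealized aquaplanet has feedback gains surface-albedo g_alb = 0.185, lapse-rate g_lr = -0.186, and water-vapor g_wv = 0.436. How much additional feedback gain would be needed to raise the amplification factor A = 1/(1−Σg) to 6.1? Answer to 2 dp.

0.40

Current total gain = 0.435.
Target gain for A = 6.1: g* = 1 − 1/6.1 = 0.8361.
Additional gain needed = 0.8361 − 0.435 = 0.40.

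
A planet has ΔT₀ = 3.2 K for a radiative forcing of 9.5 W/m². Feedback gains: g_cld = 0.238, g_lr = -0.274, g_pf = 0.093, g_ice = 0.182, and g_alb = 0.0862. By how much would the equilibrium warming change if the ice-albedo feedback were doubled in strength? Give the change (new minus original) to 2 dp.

Original: g = 0.3252, ΔT = 3.2/(1−0.3252) = 4.7421 K.
With doubled ice-albedo: g' = 0.5072, ΔT' = 3.2/(1−0.5072) = 6.4935 K.
Change = 6.4935 − 4.7421 = 1.75 K.

1.75 K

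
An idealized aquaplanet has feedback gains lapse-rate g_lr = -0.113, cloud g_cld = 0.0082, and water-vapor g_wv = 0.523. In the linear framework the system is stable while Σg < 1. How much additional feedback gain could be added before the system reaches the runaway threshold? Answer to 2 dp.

Current total gain = -0.113 + 0.0082 + 0.523 = 0.4182.
Margin to runaway = 1 − 0.4182 = 0.58.

0.58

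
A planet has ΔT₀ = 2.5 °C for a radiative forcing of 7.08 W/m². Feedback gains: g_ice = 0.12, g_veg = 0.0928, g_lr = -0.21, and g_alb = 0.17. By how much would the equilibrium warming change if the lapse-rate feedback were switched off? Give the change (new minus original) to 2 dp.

1.03 °C

Original: g = 0.1728, ΔT = 2.5/(1−0.1728) = 3.0222 °C.
Without lapse-rate: g' = 0.3828, ΔT' = 2.5/(1−0.3828) = 4.0506 °C.
Change = 4.0506 − 3.0222 = 1.03 °C.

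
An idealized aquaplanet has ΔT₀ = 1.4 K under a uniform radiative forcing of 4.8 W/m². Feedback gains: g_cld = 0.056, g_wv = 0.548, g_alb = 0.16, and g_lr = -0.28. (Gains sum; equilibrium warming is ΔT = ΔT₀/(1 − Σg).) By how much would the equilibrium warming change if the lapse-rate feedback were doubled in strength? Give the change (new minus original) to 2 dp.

Original: g = 0.484, ΔT = 1.4/(1−0.484) = 2.7132 K.
With doubled lapse-rate: g' = 0.204, ΔT' = 1.4/(1−0.204) = 1.7588 K.
Change = 1.7588 − 2.7132 = -0.95 K.

-0.95 K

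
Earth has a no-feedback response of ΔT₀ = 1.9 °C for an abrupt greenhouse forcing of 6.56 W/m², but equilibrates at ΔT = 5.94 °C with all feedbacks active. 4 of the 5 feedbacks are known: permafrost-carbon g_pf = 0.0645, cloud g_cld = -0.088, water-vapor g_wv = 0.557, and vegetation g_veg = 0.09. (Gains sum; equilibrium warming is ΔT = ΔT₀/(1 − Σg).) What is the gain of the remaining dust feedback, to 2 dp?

0.06

Amplification A = ΔT/ΔT₀ = 5.94/1.9 = 3.126.
Total gain g = 1 − 1/A = 1 − 1/3.126 = 0.6801.
Known gains sum to 0.0645 − 0.088 + 0.557 + 0.09 = 0.6235.
g_dust = 0.6801 − 0.6235 = 0.06.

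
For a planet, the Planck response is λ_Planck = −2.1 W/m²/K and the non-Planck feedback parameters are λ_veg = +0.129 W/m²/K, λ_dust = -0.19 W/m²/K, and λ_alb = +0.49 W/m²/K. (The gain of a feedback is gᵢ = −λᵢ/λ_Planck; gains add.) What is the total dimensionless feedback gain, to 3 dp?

0.204

Convert to gains: g_veg = 0.129/2.1 = 0.06143; g_dust = -0.19/2.1 = -0.09048; g_alb = 0.49/2.1 = 0.2333.
Total gain g = 0.20425.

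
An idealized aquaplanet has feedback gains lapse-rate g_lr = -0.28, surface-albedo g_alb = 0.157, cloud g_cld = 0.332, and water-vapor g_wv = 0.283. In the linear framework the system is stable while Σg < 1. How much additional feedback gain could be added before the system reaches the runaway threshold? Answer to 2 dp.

Current total gain = -0.28 + 0.157 + 0.332 + 0.283 = 0.492.
Margin to runaway = 1 − 0.492 = 0.51.

0.51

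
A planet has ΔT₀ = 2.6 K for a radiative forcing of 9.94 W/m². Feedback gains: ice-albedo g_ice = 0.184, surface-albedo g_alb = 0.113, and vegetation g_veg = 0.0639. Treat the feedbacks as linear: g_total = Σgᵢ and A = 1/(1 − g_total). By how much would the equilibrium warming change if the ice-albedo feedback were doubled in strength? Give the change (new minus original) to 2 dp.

1.64 K

Original: g = 0.3609, ΔT = 2.6/(1−0.3609) = 4.0682 K.
With doubled ice-albedo: g' = 0.5449, ΔT' = 2.6/(1−0.5449) = 5.7130 K.
Change = 5.7130 − 4.0682 = 1.64 K.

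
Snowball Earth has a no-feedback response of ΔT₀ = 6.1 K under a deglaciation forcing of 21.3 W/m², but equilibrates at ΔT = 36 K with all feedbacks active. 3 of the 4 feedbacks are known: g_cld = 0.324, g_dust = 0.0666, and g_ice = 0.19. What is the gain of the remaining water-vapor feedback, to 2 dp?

0.25

Amplification A = ΔT/ΔT₀ = 36/6.1 = 5.902.
Total gain g = 1 − 1/A = 1 − 1/5.902 = 0.8306.
Known gains sum to 0.324 + 0.0666 + 0.19 = 0.5806.
g_wv = 0.8306 − 0.5806 = 0.25.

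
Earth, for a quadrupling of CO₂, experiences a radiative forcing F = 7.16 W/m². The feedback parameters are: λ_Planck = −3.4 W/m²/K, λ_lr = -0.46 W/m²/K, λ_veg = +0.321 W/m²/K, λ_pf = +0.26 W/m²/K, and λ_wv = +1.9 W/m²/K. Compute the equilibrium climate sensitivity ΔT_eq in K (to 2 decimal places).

5.19 K

Net feedback parameter λ = (−3.4) + (-0.46) + (+0.321) + (+0.26) + (+1.9) = -1.379 W/m²/K.
ΔT = −F/λ = −7.16/(-1.379) = 5.19 K.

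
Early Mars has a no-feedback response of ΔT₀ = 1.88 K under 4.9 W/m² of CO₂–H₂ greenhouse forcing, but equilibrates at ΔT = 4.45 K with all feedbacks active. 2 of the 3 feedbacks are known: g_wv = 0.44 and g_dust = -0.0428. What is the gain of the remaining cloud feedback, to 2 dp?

0.18

Amplification A = ΔT/ΔT₀ = 4.45/1.88 = 2.367.
Total gain g = 1 − 1/A = 1 − 1/2.367 = 0.5775.
Known gains sum to 0.44 − 0.0428 = 0.3972.
g_cld = 0.5775 − 0.3972 = 0.18.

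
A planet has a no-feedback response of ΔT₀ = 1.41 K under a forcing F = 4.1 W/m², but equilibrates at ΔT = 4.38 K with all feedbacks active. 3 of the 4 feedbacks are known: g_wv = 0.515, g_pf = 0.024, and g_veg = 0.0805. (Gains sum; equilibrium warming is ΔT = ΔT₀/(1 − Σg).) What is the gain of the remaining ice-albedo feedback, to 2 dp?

Amplification A = ΔT/ΔT₀ = 4.38/1.41 = 3.106.
Total gain g = 1 − 1/A = 1 − 1/3.106 = 0.678.
Known gains sum to 0.515 + 0.024 + 0.0805 = 0.6195.
g_ice = 0.678 − 0.6195 = 0.06.

0.06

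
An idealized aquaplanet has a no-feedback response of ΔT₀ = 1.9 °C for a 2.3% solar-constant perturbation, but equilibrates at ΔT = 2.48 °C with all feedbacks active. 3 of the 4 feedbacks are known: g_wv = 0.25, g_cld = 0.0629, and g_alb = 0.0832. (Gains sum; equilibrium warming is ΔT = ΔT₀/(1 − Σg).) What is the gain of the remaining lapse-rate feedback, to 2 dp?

Amplification A = ΔT/ΔT₀ = 2.48/1.9 = 1.305.
Total gain g = 1 − 1/A = 1 − 1/1.305 = 0.2337.
Known gains sum to 0.25 + 0.0629 + 0.0832 = 0.3961.
g_lr = 0.2337 − 0.3961 = -0.16.

-0.16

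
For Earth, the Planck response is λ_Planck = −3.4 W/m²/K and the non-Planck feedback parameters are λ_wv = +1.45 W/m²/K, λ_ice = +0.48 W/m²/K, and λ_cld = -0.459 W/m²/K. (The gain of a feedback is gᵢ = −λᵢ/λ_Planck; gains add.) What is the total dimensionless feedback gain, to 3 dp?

Convert to gains: g_wv = 1.45/3.4 = 0.4265; g_ice = 0.48/3.4 = 0.1412; g_cld = -0.459/3.4 = -0.135.
Total gain g = 0.4327.

0.433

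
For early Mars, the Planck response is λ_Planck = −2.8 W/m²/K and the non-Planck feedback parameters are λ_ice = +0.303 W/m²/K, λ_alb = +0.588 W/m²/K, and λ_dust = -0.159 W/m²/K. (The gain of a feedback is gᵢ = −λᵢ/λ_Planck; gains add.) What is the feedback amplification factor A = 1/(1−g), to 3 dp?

1.354

Convert to gains: g_ice = 0.303/2.8 = 0.1082; g_alb = 0.588/2.8 = 0.21; g_dust = -0.159/2.8 = -0.05679.
Total gain g = 0.26141.
A = 1/(1 − 0.26141) = 1.354.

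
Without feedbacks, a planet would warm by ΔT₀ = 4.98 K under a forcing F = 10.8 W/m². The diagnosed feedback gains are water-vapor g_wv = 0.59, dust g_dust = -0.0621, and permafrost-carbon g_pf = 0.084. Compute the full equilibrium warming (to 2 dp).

Total gain g = 0.59 − 0.0621 + 0.084 = 0.6119.
Amplification A = 1/(1 − 0.6119) = 2.577.
ΔT = 4.98 × 2.577 = 12.83 K.

12.83 K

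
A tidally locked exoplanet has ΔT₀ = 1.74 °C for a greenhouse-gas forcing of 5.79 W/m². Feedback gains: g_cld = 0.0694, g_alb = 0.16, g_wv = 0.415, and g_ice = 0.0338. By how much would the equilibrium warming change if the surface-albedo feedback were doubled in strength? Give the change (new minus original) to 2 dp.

Original: g = 0.6782, ΔT = 1.74/(1−0.6782) = 5.4071 °C.
With doubled surface-albedo: g' = 0.8382, ΔT' = 1.74/(1−0.8382) = 10.7540 °C.
Change = 10.7540 − 5.4071 = 5.35 °C.

5.35 °C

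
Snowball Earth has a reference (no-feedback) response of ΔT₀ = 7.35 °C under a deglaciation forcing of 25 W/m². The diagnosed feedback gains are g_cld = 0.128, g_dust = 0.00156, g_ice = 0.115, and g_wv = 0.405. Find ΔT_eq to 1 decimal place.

Total gain g = 0.128 + 0.00156 + 0.115 + 0.405 = 0.64956.
Amplification A = 1/(1 − 0.64956) = 2.854.
ΔT = 7.35 × 2.854 = 21.0 °C.

21.0 °C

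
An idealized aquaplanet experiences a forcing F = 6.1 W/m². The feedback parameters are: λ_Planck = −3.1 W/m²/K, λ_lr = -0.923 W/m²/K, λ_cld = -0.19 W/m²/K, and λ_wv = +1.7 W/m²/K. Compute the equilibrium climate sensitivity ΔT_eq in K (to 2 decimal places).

Net feedback parameter λ = (−3.1) + (-0.923) + (-0.19) + (+1.7) = -2.513 W/m²/K.
ΔT = −F/λ = −6.1/(-2.513) = 2.43 K.

2.43 K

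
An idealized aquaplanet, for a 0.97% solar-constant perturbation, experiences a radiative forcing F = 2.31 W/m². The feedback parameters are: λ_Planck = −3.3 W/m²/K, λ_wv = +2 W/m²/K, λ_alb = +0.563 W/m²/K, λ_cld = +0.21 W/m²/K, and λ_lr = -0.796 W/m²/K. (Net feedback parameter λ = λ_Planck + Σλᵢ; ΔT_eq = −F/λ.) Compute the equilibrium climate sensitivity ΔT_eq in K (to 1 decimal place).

Net feedback parameter λ = (−3.3) + (+2) + (+0.563) + (+0.21) + (-0.796) = -1.323 W/m²/K.
ΔT = −F/λ = −2.31/(-1.323) = 1.7 K.

1.7 K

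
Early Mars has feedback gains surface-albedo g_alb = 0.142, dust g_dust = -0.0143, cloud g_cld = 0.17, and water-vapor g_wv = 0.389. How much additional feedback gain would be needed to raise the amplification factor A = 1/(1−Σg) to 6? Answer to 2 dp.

0.15

Current total gain = 0.6867.
Target gain for A = 6: g* = 1 − 1/6 = 0.8333.
Additional gain needed = 0.8333 − 0.6867 = 0.15.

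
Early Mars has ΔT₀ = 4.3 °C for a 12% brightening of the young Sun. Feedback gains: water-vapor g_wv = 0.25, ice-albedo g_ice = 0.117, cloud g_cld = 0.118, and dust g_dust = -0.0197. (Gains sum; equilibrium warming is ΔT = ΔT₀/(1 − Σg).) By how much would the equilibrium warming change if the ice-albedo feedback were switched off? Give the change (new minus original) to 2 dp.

-1.44 °C

Original: g = 0.4653, ΔT = 4.3/(1−0.4653) = 8.0419 °C.
Without ice-albedo: g' = 0.3483, ΔT' = 4.3/(1−0.3483) = 6.5981 °C.
Change = 6.5981 − 8.0419 = -1.44 °C.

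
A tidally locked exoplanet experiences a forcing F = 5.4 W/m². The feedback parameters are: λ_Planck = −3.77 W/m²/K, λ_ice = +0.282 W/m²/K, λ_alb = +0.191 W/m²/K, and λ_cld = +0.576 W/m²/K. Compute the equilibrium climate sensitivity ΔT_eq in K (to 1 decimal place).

Net feedback parameter λ = (−3.77) + (+0.282) + (+0.191) + (+0.576) = -2.721 W/m²/K.
ΔT = −F/λ = −5.4/(-2.721) = 2.0 K.

2.0 K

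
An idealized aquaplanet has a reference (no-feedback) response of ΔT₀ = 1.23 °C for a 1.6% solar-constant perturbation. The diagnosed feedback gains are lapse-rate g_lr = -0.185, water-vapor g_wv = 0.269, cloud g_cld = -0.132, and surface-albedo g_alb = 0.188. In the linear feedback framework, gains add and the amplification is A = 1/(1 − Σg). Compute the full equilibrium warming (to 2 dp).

Total gain g = -0.185 + 0.269 − 0.132 + 0.188 = 0.14.
Amplification A = 1/(1 − 0.14) = 1.163.
ΔT = 1.23 × 1.163 = 1.43 °C.

1.43 °C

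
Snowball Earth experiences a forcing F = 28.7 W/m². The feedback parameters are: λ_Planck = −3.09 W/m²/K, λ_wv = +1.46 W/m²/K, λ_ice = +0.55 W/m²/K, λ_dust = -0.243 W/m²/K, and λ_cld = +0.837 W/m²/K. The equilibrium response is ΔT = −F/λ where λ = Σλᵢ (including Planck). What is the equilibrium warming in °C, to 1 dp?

Net feedback parameter λ = (−3.09) + (+1.46) + (+0.55) + (-0.243) + (+0.837) = -0.486 W/m²/K.
ΔT = −F/λ = −28.7/(-0.486) = 59.1 °C.

59.1 °C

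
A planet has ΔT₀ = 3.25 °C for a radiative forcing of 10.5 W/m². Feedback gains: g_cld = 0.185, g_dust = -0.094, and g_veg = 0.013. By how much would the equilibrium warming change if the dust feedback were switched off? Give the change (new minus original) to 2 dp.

0.43 °C

Original: g = 0.104, ΔT = 3.25/(1−0.104) = 3.6272 °C.
Without dust: g' = 0.198, ΔT' = 3.25/(1−0.198) = 4.0524 °C.
Change = 4.0524 − 3.6272 = 0.43 °C.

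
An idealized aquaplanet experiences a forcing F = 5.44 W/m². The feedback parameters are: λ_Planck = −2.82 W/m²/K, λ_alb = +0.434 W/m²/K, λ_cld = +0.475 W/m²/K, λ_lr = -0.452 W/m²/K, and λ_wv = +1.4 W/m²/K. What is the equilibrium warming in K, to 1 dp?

5.6 K

Net feedback parameter λ = (−2.82) + (+0.434) + (+0.475) + (-0.452) + (+1.4) = -0.963 W/m²/K.
ΔT = −F/λ = −5.44/(-0.963) = 5.6 K.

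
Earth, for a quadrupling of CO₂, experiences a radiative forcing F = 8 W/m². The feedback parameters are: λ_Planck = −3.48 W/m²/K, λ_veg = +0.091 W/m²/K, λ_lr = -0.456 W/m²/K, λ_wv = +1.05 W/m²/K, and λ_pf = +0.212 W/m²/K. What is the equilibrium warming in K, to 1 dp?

Net feedback parameter λ = (−3.48) + (+0.091) + (-0.456) + (+1.05) + (+0.212) = -2.583 W/m²/K.
ΔT = −F/λ = −8/(-2.583) = 3.1 K.

3.1 K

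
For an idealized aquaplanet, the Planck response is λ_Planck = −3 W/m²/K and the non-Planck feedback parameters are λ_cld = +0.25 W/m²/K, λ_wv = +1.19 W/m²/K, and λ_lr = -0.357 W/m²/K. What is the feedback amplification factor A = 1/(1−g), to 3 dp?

1.565

Convert to gains: g_cld = 0.25/3 = 0.08333; g_wv = 1.19/3 = 0.3967; g_lr = -0.357/3 = -0.119.
Total gain g = 0.36103.
A = 1/(1 − 0.36103) = 1.565.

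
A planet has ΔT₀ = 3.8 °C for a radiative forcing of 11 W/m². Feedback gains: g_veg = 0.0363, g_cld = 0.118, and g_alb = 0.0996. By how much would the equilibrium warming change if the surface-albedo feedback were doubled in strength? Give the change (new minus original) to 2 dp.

Original: g = 0.2539, ΔT = 3.8/(1−0.2539) = 5.0932 °C.
With doubled surface-albedo: g' = 0.3535, ΔT' = 3.8/(1−0.3535) = 5.8778 °C.
Change = 5.8778 − 5.0932 = 0.78 °C.

0.78 °C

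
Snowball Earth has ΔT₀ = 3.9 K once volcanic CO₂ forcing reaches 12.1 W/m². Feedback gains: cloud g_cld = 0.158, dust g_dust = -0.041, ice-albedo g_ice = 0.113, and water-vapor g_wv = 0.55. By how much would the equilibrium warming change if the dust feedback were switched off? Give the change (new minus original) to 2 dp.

4.06 K

Original: g = 0.78, ΔT = 3.9/(1−0.78) = 17.7273 K.
Without dust: g' = 0.821, ΔT' = 3.9/(1−0.821) = 21.7877 K.
Change = 21.7877 − 17.7273 = 4.06 K.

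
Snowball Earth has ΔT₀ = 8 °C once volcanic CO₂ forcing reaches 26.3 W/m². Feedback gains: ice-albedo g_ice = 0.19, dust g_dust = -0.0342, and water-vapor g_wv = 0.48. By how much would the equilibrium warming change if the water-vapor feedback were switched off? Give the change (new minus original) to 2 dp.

-12.49 °C

Original: g = 0.6358, ΔT = 8/(1−0.6358) = 21.9660 °C.
Without water-vapor: g' = 0.1558, ΔT' = 8/(1−0.1558) = 9.4764 °C.
Change = 9.4764 − 21.9660 = -12.49 °C.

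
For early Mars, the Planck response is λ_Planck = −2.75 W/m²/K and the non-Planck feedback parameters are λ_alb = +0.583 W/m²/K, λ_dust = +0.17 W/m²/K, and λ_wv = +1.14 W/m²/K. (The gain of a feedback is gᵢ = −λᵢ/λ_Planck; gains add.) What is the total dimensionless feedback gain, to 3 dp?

Convert to gains: g_alb = 0.583/2.75 = 0.212; g_dust = 0.17/2.75 = 0.06182; g_wv = 1.14/2.75 = 0.4145.
Total gain g = 0.68832.

0.688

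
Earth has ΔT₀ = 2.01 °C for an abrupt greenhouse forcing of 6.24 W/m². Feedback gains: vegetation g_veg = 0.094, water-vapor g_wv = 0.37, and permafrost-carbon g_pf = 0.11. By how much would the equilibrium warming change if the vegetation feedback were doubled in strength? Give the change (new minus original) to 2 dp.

Original: g = 0.574, ΔT = 2.01/(1−0.574) = 4.7183 °C.
With doubled vegetation: g' = 0.668, ΔT' = 2.01/(1−0.668) = 6.0542 °C.
Change = 6.0542 − 4.7183 = 1.34 °C.

1.34 °C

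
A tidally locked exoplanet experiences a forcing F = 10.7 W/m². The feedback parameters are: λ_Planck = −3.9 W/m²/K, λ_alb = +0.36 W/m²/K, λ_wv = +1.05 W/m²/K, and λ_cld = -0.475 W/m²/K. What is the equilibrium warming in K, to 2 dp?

3.61 K

Net feedback parameter λ = (−3.9) + (+0.36) + (+1.05) + (-0.475) = -2.965 W/m²/K.
ΔT = −F/λ = −10.7/(-2.965) = 3.61 K.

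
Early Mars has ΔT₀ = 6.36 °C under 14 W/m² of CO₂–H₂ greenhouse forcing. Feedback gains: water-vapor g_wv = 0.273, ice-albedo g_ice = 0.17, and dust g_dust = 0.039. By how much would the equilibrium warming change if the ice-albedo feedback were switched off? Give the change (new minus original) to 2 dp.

-3.03 °C

Original: g = 0.482, ΔT = 6.36/(1−0.482) = 12.2780 °C.
Without ice-albedo: g' = 0.312, ΔT' = 6.36/(1−0.312) = 9.2442 °C.
Change = 9.2442 − 12.2780 = -3.03 °C.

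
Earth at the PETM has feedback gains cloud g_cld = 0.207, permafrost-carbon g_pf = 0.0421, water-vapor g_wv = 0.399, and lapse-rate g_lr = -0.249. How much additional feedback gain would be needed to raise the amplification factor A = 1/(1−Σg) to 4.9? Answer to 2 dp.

0.40

Current total gain = 0.3991.
Target gain for A = 4.9: g* = 1 − 1/4.9 = 0.7959.
Additional gain needed = 0.7959 − 0.3991 = 0.40.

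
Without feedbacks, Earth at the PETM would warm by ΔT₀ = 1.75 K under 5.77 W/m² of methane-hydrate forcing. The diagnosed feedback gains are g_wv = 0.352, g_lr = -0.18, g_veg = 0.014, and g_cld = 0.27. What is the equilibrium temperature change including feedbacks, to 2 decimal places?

3.22 K

Total gain g = 0.352 − 0.18 + 0.014 + 0.27 = 0.456.
Amplification A = 1/(1 − 0.456) = 1.838.
ΔT = 1.75 × 1.838 = 3.22 K.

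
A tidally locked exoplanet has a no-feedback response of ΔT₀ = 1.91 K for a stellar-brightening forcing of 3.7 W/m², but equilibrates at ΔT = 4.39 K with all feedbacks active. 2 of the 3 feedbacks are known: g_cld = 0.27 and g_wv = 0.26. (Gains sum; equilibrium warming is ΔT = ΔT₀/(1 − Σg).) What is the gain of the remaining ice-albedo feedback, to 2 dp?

Amplification A = ΔT/ΔT₀ = 4.39/1.91 = 2.298.
Total gain g = 1 − 1/A = 1 − 1/2.298 = 0.5648.
Known gains sum to 0.27 + 0.26 = 0.53.
g_ice = 0.5648 − 0.53 = 0.03.

0.03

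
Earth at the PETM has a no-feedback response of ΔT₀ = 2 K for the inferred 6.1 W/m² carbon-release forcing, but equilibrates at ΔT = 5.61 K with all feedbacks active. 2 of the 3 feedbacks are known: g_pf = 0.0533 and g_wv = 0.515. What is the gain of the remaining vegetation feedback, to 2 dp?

Amplification A = ΔT/ΔT₀ = 5.61/2 = 2.805.
Total gain g = 1 − 1/A = 1 − 1/2.805 = 0.6435.
Known gains sum to 0.0533 + 0.515 = 0.5683.
g_veg = 0.6435 − 0.5683 = 0.08.

0.08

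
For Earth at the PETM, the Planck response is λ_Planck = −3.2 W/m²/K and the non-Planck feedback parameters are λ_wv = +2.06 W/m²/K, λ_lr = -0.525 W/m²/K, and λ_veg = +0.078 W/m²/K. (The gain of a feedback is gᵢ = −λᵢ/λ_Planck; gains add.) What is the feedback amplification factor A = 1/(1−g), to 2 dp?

2.02

Convert to gains: g_wv = 2.06/3.2 = 0.6437; g_lr = -0.525/3.2 = -0.1641; g_veg = 0.078/3.2 = 0.02437.
Total gain g = 0.50397.
A = 1/(1 − 0.50397) = 2.02.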